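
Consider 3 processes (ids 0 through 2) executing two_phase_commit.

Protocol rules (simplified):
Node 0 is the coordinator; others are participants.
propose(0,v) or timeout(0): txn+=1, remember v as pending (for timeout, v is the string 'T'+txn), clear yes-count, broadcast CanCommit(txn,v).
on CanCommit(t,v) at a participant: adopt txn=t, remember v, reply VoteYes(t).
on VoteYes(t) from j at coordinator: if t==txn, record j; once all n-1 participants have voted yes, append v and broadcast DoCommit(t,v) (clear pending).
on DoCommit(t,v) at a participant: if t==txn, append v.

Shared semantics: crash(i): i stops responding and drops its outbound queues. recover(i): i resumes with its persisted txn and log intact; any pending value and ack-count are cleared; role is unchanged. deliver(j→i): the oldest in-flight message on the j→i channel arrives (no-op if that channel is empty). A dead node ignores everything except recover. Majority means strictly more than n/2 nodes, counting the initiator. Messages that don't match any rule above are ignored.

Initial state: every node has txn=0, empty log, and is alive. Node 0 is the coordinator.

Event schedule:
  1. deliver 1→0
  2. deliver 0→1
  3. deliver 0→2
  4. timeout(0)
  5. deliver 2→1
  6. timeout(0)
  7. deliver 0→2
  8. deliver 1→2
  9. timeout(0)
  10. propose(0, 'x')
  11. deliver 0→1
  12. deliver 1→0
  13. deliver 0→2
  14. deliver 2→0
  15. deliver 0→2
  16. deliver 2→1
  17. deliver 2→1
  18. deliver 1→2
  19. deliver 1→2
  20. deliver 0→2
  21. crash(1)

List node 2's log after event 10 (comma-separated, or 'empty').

empty

after 1 — deliver 1→0: ·
after 2 — deliver 0→1: ·
after 3 — deliver 0→2: ·
after 4 — timeout(0): n0:coor/t1/[-]
after 5 — deliver 2→1: ·
after 6 — timeout(0): n0:coor/t2/[-]
after 7 — deliver 0→2: n2:part/t1/[-]
after 8 — deliver 1→2: ·
after 9 — timeout(0): n0:coor/t3/[-]
after 10 — propose(0,'x'): n0:coor/t4/[-]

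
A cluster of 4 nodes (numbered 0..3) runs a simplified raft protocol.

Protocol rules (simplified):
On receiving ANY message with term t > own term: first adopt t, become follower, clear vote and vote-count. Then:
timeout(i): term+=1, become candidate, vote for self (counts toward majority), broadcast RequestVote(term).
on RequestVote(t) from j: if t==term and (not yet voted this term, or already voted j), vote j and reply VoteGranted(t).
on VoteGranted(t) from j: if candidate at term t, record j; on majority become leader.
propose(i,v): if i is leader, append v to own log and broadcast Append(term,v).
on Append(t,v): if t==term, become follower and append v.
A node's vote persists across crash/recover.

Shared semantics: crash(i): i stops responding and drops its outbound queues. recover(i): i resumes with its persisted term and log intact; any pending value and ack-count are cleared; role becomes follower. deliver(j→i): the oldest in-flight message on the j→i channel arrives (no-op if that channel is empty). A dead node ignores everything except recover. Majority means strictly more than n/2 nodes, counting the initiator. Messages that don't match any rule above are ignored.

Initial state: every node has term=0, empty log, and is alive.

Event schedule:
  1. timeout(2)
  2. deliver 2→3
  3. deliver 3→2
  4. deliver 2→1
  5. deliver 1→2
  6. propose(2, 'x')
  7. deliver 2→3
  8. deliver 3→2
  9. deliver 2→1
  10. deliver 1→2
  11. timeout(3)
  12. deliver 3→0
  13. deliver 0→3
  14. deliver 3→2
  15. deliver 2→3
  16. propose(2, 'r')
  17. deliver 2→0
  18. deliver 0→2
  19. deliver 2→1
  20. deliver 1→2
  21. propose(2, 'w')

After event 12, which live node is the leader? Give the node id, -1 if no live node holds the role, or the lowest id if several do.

2

step 1 timeout(2): 2={cand,t=1,log=-}
step 2 deliver 2→3: 3={foll,t=1,log=-}
step 3 deliver 3→2: —
step 4 deliver 2→1: 1={foll,t=1,log=-}
step 5 deliver 1→2: 2={lead,t=1,log=-}
step 6 propose(2,'x'): 2={lead,t=1,log=x}
step 7 deliver 2→3: 3={foll,t=1,log=x}
step 8 deliver 3→2: —
step 9 deliver 2→1: 1={foll,t=1,log=x}
step 10 deliver 1→2: —
step 11 timeout(3): 3={cand,t=2,log=x}
step 12 deliver 3→0: 0={foll,t=2,log=-}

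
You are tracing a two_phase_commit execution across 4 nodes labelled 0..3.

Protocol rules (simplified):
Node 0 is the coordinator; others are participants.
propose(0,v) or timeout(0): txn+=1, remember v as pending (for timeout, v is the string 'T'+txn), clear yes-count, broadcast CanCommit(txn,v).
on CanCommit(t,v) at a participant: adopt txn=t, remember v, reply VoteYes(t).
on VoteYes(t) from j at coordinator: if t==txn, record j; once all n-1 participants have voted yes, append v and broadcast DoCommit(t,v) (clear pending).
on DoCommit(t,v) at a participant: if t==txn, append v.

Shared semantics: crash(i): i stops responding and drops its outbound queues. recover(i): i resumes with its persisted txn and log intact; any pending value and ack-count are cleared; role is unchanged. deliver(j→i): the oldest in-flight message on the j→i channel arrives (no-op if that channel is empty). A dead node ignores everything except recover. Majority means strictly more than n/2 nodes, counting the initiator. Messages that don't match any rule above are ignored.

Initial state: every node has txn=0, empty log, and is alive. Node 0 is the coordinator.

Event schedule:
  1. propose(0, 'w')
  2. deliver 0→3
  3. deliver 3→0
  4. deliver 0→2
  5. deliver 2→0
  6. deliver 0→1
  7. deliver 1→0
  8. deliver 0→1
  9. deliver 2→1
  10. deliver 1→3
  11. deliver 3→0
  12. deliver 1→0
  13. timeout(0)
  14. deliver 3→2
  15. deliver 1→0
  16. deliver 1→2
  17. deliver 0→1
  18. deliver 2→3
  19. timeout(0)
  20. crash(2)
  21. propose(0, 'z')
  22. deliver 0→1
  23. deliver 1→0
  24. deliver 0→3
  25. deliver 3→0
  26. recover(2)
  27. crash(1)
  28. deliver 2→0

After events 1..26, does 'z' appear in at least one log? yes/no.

[1] propose(0,'w') → N0(coor t1 [-])
[2] deliver 0→3 → N3(part t1 [-])
[3] deliver 3→0 → ∅
[4] deliver 0→2 → N2(part t1 [-])
[5] deliver 2→0 → ∅
[6] deliver 0→1 → N1(part t1 [-])
[7] deliver 1→0 → N0(coor t1 [w])
[8] deliver 0→1 → N1(part t1 [w])
[9] deliver 2→1 → ∅
[10] deliver 1→3 → ∅
[11] deliver 3→0 → ∅
[12] deliver 1→0 → ∅
[13] timeout(0) → N0(coor t2 [w])
[14] deliver 3→2 → ∅
[15] deliver 1→0 → ∅
[16] deliver 1→2 → ∅
[17] deliver 0→1 → N1(part t2 [w])
[18] deliver 2→3 → ∅
[19] timeout(0) → N0(coor t3 [w])
[20] crash(2) → N2(✗part t1 [-])
[21] propose(0,'z') → N0(coor t4 [w])
[22] deliver 0→1 → N1(part t3 [w])
[23] deliver 1→0 → ∅
[24] deliver 0→3 → N3(part t1 [w])
[25] deliver 3→0 → ∅
[26] recover(2) → N2(part t1 [-])

no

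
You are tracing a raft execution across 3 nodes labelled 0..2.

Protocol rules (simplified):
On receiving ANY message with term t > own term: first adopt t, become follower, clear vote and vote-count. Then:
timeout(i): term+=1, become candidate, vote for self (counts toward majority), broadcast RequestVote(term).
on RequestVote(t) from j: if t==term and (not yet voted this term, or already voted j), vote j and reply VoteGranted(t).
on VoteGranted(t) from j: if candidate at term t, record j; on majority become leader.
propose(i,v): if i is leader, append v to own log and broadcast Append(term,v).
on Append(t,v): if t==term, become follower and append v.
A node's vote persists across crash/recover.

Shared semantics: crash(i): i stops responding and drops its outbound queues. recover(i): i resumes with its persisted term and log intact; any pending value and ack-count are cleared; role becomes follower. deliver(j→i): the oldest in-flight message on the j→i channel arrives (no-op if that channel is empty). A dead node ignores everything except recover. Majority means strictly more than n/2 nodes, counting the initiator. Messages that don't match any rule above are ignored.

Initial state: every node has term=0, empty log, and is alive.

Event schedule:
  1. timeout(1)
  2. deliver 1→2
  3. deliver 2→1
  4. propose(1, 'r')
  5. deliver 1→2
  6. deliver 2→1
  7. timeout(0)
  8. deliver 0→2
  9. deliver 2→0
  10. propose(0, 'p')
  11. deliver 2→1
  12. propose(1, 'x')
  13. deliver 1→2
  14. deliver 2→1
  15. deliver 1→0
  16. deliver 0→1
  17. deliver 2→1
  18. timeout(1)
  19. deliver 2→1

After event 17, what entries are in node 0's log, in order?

empty

1. timeout(1):  <1:cand t1 ->
2. deliver 1→2:  <2:foll t1 ->
3. deliver 2→1:  <1:lead t1 ->
4. propose(1,'r'):  <1:lead t1 r>
5. deliver 1→2:  <2:foll t1 r>
6. deliver 2→1:  nop
7. timeout(0):  <0:cand t1 ->
8. deliver 0→2:  nop
9. deliver 2→0:  nop
10. propose(0,'p'):  nop
11. deliver 2→1:  nop
12. propose(1,'x'):  <1:lead t1 r,x>
13. deliver 1→2:  <2:foll t1 r,x>
14. deliver 2→1:  nop
15. deliver 1→0:  nop
16. deliver 0→1:  nop
17. deliver 2→1:  nop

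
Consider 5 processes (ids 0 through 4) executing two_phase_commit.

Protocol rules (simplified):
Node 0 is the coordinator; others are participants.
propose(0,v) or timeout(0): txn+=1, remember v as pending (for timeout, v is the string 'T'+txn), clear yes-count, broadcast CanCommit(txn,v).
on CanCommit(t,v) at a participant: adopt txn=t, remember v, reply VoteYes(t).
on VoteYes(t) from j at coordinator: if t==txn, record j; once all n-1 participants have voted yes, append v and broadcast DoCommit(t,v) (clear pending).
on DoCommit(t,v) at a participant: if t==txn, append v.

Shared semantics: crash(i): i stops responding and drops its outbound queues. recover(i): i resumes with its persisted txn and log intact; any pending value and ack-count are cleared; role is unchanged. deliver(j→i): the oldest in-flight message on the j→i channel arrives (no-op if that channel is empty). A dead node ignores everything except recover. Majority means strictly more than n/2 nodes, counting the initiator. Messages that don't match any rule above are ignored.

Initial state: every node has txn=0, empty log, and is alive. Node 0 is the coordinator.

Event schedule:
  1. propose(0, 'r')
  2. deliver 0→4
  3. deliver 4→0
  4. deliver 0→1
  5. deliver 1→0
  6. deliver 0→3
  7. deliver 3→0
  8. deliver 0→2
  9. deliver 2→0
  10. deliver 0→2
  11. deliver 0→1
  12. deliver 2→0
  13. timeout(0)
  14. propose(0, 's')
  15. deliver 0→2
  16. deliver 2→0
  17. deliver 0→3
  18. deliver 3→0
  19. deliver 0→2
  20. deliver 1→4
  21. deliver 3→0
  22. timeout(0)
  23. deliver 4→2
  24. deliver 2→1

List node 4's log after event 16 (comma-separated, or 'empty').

empty

step 1 propose(0,'r'): 0={coor,t=1,log=-}
step 2 deliver 0→4: 4={part,t=1,log=-}
step 3 deliver 4→0: —
step 4 deliver 0→1: 1={part,t=1,log=-}
step 5 deliver 1→0: —
step 6 deliver 0→3: 3={part,t=1,log=-}
step 7 deliver 3→0: —
step 8 deliver 0→2: 2={part,t=1,log=-}
step 9 deliver 2→0: 0={coor,t=1,log=r}
step 10 deliver 0→2: 2={part,t=1,log=r}
step 11 deliver 0→1: 1={part,t=1,log=r}
step 12 deliver 2→0: —
step 13 timeout(0): 0={coor,t=2,log=r}
step 14 propose(0,'s'): 0={coor,t=3,log=r}
step 15 deliver 0→2: 2={part,t=2,log=r}
step 16 deliver 2→0: —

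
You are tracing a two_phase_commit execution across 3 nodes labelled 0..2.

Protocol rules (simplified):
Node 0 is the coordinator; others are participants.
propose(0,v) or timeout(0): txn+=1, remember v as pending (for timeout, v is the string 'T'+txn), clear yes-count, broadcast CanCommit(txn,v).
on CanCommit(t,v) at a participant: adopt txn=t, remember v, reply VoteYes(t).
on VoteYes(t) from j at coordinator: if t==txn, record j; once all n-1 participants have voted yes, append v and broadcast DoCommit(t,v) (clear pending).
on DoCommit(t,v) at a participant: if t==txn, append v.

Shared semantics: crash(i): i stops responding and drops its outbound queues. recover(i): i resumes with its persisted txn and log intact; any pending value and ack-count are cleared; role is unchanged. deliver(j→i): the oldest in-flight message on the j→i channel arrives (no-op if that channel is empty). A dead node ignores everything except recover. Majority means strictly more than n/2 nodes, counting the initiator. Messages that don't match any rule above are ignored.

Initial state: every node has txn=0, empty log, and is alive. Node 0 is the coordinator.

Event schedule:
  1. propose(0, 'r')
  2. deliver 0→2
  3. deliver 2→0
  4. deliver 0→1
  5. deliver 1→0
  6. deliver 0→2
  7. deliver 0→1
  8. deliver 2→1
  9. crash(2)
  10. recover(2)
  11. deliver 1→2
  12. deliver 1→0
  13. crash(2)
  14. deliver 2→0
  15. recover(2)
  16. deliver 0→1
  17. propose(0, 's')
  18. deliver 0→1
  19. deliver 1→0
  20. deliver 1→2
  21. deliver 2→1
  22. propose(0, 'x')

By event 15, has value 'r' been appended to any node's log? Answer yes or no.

yes

1. propose(0,'r'):  <0:coor t1 ->
2. deliver 0→2:  <2:part t1 ->
3. deliver 2→0:  nop
4. deliver 0→1:  <1:part t1 ->
5. deliver 1→0:  <0:coor t1 r>
6. deliver 0→2:  <2:part t1 r>
7. deliver 0→1:  <1:part t1 r>
8. deliver 2→1:  nop
9. crash(2):  <2:✗part t1 r>
10. recover(2):  <2:part t1 r>
11. deliver 1→2:  nop
12. deliver 1→0:  nop
13. crash(2):  <2:✗part t1 r>
14. deliver 2→0:  nop
15. recover(2):  <2:part t1 r>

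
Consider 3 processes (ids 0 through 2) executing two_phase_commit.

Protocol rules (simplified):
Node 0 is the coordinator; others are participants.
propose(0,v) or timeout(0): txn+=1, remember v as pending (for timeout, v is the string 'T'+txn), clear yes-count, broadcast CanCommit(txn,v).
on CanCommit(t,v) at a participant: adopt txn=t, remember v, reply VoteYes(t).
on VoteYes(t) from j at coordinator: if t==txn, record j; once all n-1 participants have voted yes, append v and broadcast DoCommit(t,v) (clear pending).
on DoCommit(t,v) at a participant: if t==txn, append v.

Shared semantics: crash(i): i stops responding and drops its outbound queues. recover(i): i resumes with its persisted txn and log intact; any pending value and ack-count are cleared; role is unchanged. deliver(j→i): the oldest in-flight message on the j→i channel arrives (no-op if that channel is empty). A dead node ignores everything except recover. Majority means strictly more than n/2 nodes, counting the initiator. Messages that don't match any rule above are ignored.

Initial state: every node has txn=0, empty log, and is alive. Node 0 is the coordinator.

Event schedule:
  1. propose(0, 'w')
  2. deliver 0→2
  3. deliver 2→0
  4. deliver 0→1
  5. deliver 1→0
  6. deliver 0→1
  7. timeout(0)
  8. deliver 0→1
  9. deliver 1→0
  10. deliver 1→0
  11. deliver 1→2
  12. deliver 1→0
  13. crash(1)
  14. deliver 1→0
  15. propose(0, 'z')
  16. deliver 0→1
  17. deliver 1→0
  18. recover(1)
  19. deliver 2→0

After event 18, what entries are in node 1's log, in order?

w

[1] propose(0,'w') → N0(coor t1 [-])
[2] deliver 0→2 → N2(part t1 [-])
[3] deliver 2→0 → ∅
[4] deliver 0→1 → N1(part t1 [-])
[5] deliver 1→0 → N0(coor t1 [w])
[6] deliver 0→1 → N1(part t1 [w])
[7] timeout(0) → N0(coor t2 [w])
[8] deliver 0→1 → N1(part t2 [w])
[9] deliver 1→0 → ∅
[10] deliver 1→0 → ∅
[11] deliver 1→2 → ∅
[12] deliver 1→0 → ∅
[13] crash(1) → N1(✗part t2 [w])
[14] deliver 1→0 → ∅
[15] propose(0,'z') → N0(coor t3 [w])
[16] deliver 0→1 → ∅
[17] deliver 1→0 → ∅
[18] recover(1) → N1(part t2 [w])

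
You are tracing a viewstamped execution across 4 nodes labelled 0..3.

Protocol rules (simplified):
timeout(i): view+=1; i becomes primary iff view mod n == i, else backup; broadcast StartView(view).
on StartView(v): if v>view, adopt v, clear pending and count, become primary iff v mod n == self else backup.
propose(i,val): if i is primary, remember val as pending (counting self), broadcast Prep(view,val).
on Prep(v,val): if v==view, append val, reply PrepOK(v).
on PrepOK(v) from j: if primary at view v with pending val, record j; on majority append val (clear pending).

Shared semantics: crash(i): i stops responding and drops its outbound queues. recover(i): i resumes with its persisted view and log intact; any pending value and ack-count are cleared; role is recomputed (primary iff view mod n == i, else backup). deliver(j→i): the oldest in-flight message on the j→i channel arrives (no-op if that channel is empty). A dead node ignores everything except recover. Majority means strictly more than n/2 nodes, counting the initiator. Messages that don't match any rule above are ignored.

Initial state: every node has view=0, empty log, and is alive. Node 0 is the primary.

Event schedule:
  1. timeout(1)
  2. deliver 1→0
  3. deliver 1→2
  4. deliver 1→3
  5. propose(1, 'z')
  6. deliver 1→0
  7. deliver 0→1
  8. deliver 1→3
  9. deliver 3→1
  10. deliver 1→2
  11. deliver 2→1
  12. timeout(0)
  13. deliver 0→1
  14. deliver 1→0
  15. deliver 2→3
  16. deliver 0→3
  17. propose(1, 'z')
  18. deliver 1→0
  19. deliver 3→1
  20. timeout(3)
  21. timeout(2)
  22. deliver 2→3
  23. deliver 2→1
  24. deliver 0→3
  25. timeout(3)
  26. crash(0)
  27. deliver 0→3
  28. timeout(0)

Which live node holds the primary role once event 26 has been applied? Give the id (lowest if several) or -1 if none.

step 1 timeout(1): 1={prim,v=1,log=-}
step 2 deliver 1→0: 0={back,v=1,log=-}
step 3 deliver 1→2: 2={back,v=1,log=-}
step 4 deliver 1→3: 3={back,v=1,log=-}
step 5 propose(1,'z'): —
step 6 deliver 1→0: 0={back,v=1,log=z}
step 7 deliver 0→1: —
step 8 deliver 1→3: 3={back,v=1,log=z}
step 9 deliver 3→1: 1={prim,v=1,log=z}
step 10 deliver 1→2: 2={back,v=1,log=z}
step 11 deliver 2→1: —
step 12 timeout(0): 0={back,v=2,log=z}
step 13 deliver 0→1: 1={back,v=2,log=z}
step 14 deliver 1→0: —
step 15 deliver 2→3: —
step 16 deliver 0→3: 3={back,v=2,log=z}
step 17 propose(1,'z'): —
step 18 deliver 1→0: —
step 19 deliver 3→1: —
step 20 timeout(3): 3={prim,v=3,log=z}
step 21 timeout(2): 2={prim,v=2,log=z}
step 22 deliver 2→3: —
step 23 deliver 2→1: —
step 24 deliver 0→3: —
step 25 timeout(3): 3={back,v=4,log=z}
step 26 crash(0): 0={✗back,v=2,log=z}

2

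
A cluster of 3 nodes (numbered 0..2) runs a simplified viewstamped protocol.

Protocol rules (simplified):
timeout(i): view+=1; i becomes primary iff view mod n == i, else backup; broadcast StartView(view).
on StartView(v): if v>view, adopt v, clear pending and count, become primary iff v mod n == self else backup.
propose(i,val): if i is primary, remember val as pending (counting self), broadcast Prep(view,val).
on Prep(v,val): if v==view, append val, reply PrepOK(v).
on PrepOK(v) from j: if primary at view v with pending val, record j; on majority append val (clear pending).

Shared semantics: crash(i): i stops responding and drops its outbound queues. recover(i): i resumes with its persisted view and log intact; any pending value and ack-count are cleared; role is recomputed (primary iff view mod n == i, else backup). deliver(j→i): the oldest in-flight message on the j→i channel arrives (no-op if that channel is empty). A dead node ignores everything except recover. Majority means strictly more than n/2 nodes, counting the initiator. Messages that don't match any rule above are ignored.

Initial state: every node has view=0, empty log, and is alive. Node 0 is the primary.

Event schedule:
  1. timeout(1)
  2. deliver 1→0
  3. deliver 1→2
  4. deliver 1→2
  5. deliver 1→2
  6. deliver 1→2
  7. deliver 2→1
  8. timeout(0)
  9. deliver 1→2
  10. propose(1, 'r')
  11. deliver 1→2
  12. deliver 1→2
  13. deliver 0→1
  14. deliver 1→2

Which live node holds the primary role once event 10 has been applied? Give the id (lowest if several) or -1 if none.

1

step 1 timeout(1): 1={prim,v=1,log=-}
step 2 deliver 1→0: 0={back,v=1,log=-}
step 3 deliver 1→2: 2={back,v=1,log=-}
step 4 deliver 1→2: —
step 5 deliver 1→2: —
step 6 deliver 1→2: —
step 7 deliver 2→1: —
step 8 timeout(0): 0={back,v=2,log=-}
step 9 deliver 1→2: —
step 10 propose(1,'r'): —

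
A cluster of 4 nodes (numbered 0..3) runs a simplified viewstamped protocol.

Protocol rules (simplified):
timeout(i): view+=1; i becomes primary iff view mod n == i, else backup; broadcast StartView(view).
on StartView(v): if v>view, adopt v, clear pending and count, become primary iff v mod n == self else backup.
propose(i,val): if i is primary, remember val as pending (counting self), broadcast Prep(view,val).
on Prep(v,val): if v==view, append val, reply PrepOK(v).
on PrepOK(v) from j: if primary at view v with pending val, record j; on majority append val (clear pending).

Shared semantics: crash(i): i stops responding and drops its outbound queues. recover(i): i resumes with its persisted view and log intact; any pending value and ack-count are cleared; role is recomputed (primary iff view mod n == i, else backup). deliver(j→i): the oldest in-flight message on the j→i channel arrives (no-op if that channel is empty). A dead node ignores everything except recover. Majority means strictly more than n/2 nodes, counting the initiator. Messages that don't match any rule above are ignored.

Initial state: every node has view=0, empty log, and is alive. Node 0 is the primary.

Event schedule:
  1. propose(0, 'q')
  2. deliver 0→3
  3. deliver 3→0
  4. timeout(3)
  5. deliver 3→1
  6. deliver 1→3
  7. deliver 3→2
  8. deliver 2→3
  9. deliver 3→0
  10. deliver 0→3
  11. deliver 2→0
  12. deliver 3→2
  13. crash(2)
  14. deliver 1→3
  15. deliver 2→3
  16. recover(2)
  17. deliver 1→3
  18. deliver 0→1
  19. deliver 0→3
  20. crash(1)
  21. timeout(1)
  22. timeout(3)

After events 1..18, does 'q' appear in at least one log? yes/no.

e1 propose(0,'q'): ·
e2 deliver 0→3: 3[back,v=0,q]
e3 deliver 3→0: ·
e4 timeout(3): 3[back,v=1,q]
e5 deliver 3→1: 1[prim,v=1,-]
e6 deliver 1→3: ·
e7 deliver 3→2: 2[back,v=1,-]
e8 deliver 2→3: ·
e9 deliver 3→0: 0[back,v=1,-]
e10 deliver 0→3: ·
e11 deliver 2→0: ·
e12 deliver 3→2: ·
e13 crash(2): 2[✗back,v=1,-]
e14 deliver 1→3: ·
e15 deliver 2→3: ·
e16 recover(2): 2[back,v=1,-]
e17 deliver 1→3: ·
e18 deliver 0→1: ·

yes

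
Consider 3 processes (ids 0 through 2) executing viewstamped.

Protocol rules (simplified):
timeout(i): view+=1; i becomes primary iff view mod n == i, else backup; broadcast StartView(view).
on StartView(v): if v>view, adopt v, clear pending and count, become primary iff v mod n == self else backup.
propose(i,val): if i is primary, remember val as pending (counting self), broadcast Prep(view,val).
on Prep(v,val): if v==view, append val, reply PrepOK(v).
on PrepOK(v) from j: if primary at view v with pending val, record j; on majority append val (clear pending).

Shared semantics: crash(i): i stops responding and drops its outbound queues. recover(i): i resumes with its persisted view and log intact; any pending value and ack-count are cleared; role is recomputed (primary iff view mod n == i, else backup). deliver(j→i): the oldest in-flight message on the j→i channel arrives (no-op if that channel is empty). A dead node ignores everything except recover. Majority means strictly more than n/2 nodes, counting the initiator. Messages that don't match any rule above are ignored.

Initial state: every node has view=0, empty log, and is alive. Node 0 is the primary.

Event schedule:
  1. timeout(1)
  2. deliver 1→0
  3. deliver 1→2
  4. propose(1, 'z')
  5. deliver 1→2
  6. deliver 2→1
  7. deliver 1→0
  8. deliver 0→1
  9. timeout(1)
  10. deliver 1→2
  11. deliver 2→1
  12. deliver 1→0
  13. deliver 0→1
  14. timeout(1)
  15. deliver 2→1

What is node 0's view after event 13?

after 1 — timeout(1): n1:prim/v1/[-]
after 2 — deliver 1→0: n0:back/v1/[-]
after 3 — deliver 1→2: n2:back/v1/[-]
after 4 — propose(1,'z'): ·
after 5 — deliver 1→2: n2:back/v1/[z]
after 6 — deliver 2→1: n1:prim/v1/[z]
after 7 — deliver 1→0: n0:back/v1/[z]
after 8 — deliver 0→1: ·
after 9 — timeout(1): n1:back/v2/[z]
after 10 — deliver 1→2: n2:prim/v2/[z]
after 11 — deliver 2→1: ·
after 12 — deliver 1→0: n0:back/v2/[z]
after 13 — deliver 0→1: ·

2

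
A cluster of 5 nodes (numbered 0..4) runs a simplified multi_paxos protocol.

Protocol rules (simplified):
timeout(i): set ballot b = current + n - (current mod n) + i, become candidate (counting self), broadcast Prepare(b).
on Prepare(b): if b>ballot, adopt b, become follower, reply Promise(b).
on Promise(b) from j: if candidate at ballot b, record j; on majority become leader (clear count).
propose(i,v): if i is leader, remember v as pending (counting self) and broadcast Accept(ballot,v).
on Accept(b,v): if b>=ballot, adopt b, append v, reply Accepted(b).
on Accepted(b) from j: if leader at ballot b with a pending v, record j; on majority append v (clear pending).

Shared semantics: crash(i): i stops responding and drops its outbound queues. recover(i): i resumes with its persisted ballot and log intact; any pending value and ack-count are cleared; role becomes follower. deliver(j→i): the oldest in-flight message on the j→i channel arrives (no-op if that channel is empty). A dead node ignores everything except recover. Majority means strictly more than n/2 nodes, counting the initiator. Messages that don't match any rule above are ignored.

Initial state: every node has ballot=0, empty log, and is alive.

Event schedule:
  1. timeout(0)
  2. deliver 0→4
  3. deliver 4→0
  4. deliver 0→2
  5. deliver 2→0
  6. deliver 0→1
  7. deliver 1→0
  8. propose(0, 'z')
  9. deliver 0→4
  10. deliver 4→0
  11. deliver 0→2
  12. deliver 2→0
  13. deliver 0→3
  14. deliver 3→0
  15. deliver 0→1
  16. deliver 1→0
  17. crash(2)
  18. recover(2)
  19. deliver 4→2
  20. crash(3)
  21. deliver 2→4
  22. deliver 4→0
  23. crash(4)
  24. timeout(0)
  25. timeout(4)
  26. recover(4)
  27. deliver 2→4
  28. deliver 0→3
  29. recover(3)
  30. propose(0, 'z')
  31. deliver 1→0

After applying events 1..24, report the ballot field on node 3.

step 1 timeout(0): 0={cand,b=5,log=-}
step 2 deliver 0→4: 4={foll,b=5,log=-}
step 3 deliver 4→0: —
step 4 deliver 0→2: 2={foll,b=5,log=-}
step 5 deliver 2→0: 0={lead,b=5,log=-}
step 6 deliver 0→1: 1={foll,b=5,log=-}
step 7 deliver 1→0: —
step 8 propose(0,'z'): —
step 9 deliver 0→4: 4={foll,b=5,log=z}
step 10 deliver 4→0: —
step 11 deliver 0→2: 2={foll,b=5,log=z}
step 12 deliver 2→0: 0={lead,b=5,log=z}
step 13 deliver 0→3: 3={foll,b=5,log=-}
step 14 deliver 3→0: —
step 15 deliver 0→1: 1={foll,b=5,log=z}
step 16 deliver 1→0: —
step 17 crash(2): 2={✗foll,b=5,log=z}
step 18 recover(2): 2={foll,b=5,log=z}
step 19 deliver 4→2: —
step 20 crash(3): 3={✗foll,b=5,log=-}
step 21 deliver 2→4: —
step 22 deliver 4→0: —
step 23 crash(4): 4={✗foll,b=5,log=z}
step 24 timeout(0): 0={cand,b=10,log=z}

5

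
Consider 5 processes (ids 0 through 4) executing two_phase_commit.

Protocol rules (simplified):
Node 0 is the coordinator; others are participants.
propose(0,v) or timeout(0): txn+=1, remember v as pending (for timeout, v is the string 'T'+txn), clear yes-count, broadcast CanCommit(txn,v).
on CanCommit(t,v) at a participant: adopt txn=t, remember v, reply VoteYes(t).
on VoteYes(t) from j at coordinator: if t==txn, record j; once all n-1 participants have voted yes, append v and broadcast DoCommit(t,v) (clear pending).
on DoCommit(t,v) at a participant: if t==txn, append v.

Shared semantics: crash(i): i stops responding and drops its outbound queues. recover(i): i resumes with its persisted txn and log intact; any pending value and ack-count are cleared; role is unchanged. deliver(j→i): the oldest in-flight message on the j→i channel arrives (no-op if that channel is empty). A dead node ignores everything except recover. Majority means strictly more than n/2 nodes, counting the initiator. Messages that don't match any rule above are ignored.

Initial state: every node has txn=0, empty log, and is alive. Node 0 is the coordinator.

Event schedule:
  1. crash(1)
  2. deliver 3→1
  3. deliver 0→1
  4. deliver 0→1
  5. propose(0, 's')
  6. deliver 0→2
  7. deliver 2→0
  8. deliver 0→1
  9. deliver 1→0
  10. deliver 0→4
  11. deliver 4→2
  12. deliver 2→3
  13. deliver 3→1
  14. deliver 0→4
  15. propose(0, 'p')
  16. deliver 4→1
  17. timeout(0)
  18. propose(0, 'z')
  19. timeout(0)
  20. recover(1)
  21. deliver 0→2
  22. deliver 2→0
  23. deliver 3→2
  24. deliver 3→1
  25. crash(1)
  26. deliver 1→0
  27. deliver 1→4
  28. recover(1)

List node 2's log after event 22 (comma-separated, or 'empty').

empty

step 1 crash(1): 1={✗part,t=0,log=-}
step 2 deliver 3→1: —
step 3 deliver 0→1: —
step 4 deliver 0→1: —
step 5 propose(0,'s'): 0={coor,t=1,log=-}
step 6 deliver 0→2: 2={part,t=1,log=-}
step 7 deliver 2→0: —
step 8 deliver 0→1: —
step 9 deliver 1→0: —
step 10 deliver 0→4: 4={part,t=1,log=-}
step 11 deliver 4→2: —
step 12 deliver 2→3: —
step 13 deliver 3→1: —
step 14 deliver 0→4: —
step 15 propose(0,'p'): 0={coor,t=2,log=-}
step 16 deliver 4→1: —
step 17 timeout(0): 0={coor,t=3,log=-}
step 18 propose(0,'z'): 0={coor,t=4,log=-}
step 19 timeout(0): 0={coor,t=5,log=-}
step 20 recover(1): 1={part,t=0,log=-}
step 21 deliver 0→2: 2={part,t=2,log=-}
step 22 deliver 2→0: —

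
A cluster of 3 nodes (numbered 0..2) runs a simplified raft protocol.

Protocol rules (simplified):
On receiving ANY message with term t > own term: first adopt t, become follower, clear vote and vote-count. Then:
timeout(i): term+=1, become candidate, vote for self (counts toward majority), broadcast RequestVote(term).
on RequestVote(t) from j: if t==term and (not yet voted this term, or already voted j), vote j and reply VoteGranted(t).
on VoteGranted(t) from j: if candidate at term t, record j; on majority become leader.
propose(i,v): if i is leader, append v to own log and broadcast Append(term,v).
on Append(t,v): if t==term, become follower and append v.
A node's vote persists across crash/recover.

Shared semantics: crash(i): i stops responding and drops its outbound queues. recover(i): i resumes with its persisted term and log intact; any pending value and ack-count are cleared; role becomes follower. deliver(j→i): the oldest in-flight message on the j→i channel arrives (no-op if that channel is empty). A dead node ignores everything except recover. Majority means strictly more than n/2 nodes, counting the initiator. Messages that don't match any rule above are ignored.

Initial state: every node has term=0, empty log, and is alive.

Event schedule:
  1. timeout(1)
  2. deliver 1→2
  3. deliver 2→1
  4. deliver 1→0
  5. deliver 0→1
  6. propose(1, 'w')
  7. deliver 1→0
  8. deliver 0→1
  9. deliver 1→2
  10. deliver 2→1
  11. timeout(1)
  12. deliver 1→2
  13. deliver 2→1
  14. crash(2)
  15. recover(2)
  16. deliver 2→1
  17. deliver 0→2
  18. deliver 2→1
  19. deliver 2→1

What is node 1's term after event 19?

[1] timeout(1) → N1(cand t1 [-])
[2] deliver 1→2 → N2(foll t1 [-])
[3] deliver 2→1 → N1(lead t1 [-])
[4] deliver 1→0 → N0(foll t1 [-])
[5] deliver 0→1 → ∅
[6] propose(1,'w') → N1(lead t1 [w])
[7] deliver 1→0 → N0(foll t1 [w])
[8] deliver 0→1 → ∅
[9] deliver 1→2 → N2(foll t1 [w])
[10] deliver 2→1 → ∅
[11] timeout(1) → N1(cand t2 [w])
[12] deliver 1→2 → N2(foll t2 [w])
[13] deliver 2→1 → N1(lead t2 [w])
[14] crash(2) → N2(✗foll t2 [w])
[15] recover(2) → N2(foll t2 [w])
[16] deliver 2→1 → ∅
[17] deliver 0→2 → ∅
[18] deliver 2→1 → ∅
[19] deliver 2→1 → ∅

2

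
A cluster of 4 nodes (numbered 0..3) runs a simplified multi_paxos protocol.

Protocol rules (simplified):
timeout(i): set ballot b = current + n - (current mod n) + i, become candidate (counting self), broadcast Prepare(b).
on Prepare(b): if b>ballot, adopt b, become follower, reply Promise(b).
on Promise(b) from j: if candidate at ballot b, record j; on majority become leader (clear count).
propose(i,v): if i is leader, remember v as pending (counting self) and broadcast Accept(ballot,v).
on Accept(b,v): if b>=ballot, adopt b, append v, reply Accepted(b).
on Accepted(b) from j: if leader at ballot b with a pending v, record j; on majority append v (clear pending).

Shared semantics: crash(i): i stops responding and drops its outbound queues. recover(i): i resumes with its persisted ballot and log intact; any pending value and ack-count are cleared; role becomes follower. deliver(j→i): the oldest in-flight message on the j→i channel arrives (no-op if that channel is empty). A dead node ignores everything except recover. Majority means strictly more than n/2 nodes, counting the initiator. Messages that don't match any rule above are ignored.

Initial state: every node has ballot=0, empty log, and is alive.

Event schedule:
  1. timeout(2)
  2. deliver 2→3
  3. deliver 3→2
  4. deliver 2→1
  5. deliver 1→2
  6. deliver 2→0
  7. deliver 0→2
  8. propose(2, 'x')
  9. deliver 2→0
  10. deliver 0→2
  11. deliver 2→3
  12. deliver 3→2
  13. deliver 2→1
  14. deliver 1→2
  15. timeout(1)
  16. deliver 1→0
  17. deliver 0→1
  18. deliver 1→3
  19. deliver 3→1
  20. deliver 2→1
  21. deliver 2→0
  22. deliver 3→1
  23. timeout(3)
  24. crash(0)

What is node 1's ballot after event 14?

1. timeout(2):  <2:cand b6 ->
2. deliver 2→3:  <3:foll b6 ->
3. deliver 3→2:  nop
4. deliver 2→1:  <1:foll b6 ->
5. deliver 1→2:  <2:lead b6 ->
6. deliver 2→0:  <0:foll b6 ->
7. deliver 0→2:  nop
8. propose(2,'x'):  nop
9. deliver 2→0:  <0:foll b6 x>
10. deliver 0→2:  nop
11. deliver 2→3:  <3:foll b6 x>
12. deliver 3→2:  <2:lead b6 x>
13. deliver 2→1:  <1:foll b6 x>
14. deliver 1→2:  nop

6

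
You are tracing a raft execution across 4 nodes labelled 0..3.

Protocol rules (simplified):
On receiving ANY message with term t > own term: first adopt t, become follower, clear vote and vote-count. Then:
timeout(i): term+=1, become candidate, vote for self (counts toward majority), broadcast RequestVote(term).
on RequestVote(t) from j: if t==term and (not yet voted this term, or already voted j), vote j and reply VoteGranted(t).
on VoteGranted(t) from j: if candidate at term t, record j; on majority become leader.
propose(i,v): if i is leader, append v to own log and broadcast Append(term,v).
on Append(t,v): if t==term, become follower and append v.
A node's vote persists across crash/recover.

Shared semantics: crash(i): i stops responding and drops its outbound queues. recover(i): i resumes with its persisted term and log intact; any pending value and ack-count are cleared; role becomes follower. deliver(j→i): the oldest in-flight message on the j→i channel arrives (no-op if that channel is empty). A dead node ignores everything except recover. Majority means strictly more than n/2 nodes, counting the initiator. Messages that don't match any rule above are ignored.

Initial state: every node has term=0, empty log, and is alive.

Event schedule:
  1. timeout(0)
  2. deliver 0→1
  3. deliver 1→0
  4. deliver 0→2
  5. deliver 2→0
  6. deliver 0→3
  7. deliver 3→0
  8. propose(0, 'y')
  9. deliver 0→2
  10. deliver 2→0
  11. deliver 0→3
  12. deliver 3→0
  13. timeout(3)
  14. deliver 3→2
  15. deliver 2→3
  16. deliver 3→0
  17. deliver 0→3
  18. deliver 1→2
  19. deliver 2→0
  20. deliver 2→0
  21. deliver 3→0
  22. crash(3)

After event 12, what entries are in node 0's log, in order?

y

after 1 — timeout(0): n0:cand/t1/[-]
after 2 — deliver 0→1: n1:foll/t1/[-]
after 3 — deliver 1→0: ·
after 4 — deliver 0→2: n2:foll/t1/[-]
after 5 — deliver 2→0: n0:lead/t1/[-]
after 6 — deliver 0→3: n3:foll/t1/[-]
after 7 — deliver 3→0: ·
after 8 — propose(0,'y'): n0:lead/t1/[y]
after 9 — deliver 0→2: n2:foll/t1/[y]
after 10 — deliver 2→0: ·
after 11 — deliver 0→3: n3:foll/t1/[y]
after 12 — deliver 3→0: ·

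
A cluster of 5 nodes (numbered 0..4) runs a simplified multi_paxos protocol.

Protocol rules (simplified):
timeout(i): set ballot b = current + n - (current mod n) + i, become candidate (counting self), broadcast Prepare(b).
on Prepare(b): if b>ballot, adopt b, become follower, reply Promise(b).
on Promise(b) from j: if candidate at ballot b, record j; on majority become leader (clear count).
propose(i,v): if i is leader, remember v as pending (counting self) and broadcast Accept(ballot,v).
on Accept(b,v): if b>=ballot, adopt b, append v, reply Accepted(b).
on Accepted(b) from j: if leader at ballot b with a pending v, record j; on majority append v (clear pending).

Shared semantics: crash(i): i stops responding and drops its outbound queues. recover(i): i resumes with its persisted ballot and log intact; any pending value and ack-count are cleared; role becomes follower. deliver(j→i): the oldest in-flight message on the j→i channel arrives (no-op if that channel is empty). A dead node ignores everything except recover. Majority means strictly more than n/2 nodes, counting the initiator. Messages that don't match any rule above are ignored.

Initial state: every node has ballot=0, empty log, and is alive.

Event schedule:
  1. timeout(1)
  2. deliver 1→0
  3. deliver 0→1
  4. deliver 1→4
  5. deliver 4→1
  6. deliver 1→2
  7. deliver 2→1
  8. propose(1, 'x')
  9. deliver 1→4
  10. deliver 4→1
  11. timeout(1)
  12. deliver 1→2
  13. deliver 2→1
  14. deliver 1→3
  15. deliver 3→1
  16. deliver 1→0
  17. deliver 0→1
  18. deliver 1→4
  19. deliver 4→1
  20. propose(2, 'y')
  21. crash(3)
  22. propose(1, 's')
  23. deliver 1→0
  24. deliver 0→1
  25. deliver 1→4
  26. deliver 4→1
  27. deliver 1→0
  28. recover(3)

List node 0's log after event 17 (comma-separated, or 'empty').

after 1 — timeout(1): n1:cand/b6/[-]
after 2 — deliver 1→0: n0:foll/b6/[-]
after 3 — deliver 0→1: ·
after 4 — deliver 1→4: n4:foll/b6/[-]
after 5 — deliver 4→1: n1:lead/b6/[-]
after 6 — deliver 1→2: n2:foll/b6/[-]
after 7 — deliver 2→1: ·
after 8 — propose(1,'x'): ·
after 9 — deliver 1→4: n4:foll/b6/[x]
after 10 — deliver 4→1: ·
after 11 — timeout(1): n1:cand/b11/[-]
after 12 — deliver 1→2: n2:foll/b6/[x]
after 13 — deliver 2→1: ·
after 14 — deliver 1→3: n3:foll/b6/[-]
after 15 — deliver 3→1: ·
after 16 — deliver 1→0: n0:foll/b6/[x]
after 17 — deliver 0→1: ·

x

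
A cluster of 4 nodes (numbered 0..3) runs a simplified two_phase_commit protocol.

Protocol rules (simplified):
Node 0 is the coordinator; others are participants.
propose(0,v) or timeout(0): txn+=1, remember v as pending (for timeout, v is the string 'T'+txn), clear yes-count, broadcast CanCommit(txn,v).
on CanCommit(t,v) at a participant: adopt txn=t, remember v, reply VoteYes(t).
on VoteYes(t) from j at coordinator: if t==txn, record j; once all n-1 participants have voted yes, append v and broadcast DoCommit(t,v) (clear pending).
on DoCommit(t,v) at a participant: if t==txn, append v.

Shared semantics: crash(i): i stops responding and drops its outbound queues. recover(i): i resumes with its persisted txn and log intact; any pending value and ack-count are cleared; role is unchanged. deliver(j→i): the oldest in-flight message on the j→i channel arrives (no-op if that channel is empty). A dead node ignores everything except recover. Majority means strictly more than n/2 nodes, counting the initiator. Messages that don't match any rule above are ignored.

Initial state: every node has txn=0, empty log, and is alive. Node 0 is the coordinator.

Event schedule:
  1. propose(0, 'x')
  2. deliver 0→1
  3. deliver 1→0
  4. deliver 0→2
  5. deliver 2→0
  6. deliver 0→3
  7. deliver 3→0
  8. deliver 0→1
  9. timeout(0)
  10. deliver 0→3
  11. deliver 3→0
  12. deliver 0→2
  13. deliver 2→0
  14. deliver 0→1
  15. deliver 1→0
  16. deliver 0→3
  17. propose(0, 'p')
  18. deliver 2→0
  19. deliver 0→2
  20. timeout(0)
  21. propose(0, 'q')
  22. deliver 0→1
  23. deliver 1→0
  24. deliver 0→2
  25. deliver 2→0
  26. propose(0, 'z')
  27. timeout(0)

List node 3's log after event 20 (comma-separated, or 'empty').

x

1. propose(0,'x'):  <0:coor t1 ->
2. deliver 0→1:  <1:part t1 ->
3. deliver 1→0:  nop
4. deliver 0→2:  <2:part t1 ->
5. deliver 2→0:  nop
6. deliver 0→3:  <3:part t1 ->
7. deliver 3→0:  <0:coor t1 x>
8. deliver 0→1:  <1:part t1 x>
9. timeout(0):  <0:coor t2 x>
10. deliver 0→3:  <3:part t1 x>
11. deliver 3→0:  nop
12. deliver 0→2:  <2:part t1 x>
13. deliver 2→0:  nop
14. deliver 0→1:  <1:part t2 x>
15. deliver 1→0:  nop
16. deliver 0→3:  <3:part t2 x>
17. propose(0,'p'):  <0:coor t3 x>
18. deliver 2→0:  nop
19. deliver 0→2:  <2:part t2 x>
20. timeout(0):  <0:coor t4 x>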